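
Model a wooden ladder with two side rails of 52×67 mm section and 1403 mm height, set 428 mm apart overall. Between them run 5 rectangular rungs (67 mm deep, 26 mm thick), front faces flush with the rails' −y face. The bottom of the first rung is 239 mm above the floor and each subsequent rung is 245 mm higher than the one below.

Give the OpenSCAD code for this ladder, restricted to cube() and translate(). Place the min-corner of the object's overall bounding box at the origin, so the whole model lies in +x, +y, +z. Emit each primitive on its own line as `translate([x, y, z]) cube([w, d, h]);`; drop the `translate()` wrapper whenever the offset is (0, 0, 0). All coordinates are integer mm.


cube([52, 67, 1403]);
translate([376, 0, 0]) cube([52, 67, 1403]);
translate([52, 0, 239]) cube([324, 67, 26]);
translate([52, 0, 484]) cube([324, 67, 26]);
translate([52, 0, 729]) cube([324, 67, 26]);
translate([52, 0, 974]) cube([324, 67, 26]);
translate([52, 0, 1219]) cube([324, 67, 26]);


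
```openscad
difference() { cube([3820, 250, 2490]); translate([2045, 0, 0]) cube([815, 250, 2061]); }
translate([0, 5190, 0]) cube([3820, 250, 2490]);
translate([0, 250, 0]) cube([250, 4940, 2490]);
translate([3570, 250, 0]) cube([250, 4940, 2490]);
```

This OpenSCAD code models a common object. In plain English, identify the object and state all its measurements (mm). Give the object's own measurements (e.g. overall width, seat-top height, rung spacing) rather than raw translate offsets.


A single room: four walls, each 2490 mm tall and 250 mm thick, enclosing an outside footprint 3820×5440 mm (x × y), no floor or roof. The front and back walls (−y and +y sides) run the full x-width; the side walls fit between their inner faces. A door opening 815 mm wide and 2061 mm tall is cut through the front wall from the floor up, its −x edge 2045 mm from the wall's −x end.


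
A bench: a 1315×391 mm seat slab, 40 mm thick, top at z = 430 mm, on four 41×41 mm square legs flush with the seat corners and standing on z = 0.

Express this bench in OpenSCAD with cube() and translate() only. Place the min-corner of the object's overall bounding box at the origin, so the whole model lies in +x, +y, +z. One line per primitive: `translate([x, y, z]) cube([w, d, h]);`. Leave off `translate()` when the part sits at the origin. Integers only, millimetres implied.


translate([0, 0, 390]) cube([1315, 391, 40]);
cube([41, 41, 390]);
translate([0, 350, 0]) cube([41, 41, 390]);
translate([1274, 0, 0]) cube([41, 41, 390]);
translate([1274, 350, 0]) cube([41, 41, 390]);


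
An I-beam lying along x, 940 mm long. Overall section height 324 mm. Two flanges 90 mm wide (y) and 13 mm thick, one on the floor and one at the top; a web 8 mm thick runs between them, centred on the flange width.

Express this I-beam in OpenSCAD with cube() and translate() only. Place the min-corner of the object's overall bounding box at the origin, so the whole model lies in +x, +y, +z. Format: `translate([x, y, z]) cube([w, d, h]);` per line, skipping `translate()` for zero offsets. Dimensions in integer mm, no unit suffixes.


cube([940, 90, 13]);
translate([0, 41, 13]) cube([940, 8, 298]);
translate([0, 0, 311]) cube([940, 90, 13]);


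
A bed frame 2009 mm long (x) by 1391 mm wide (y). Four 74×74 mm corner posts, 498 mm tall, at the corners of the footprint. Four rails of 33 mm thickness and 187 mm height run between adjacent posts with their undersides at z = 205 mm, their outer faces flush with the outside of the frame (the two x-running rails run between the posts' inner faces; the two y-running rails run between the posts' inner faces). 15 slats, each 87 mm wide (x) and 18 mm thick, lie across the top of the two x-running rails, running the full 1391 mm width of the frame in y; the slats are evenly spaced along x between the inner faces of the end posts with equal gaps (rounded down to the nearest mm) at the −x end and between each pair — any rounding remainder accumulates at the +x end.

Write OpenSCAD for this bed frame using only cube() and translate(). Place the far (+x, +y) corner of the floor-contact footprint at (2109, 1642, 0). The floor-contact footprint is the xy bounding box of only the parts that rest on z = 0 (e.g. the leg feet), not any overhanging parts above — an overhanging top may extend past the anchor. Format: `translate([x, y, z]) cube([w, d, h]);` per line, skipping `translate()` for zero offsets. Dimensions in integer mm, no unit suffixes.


translate([100, 251, 0]) cube([74, 74, 498]);
translate([100, 1568, 0]) cube([74, 74, 498]);
translate([2035, 251, 0]) cube([74, 74, 498]);
translate([2035, 1568, 0]) cube([74, 74, 498]);
translate([174, 251, 205]) cube([1861, 33, 187]);
translate([174, 1609, 205]) cube([1861, 33, 187]);
translate([100, 325, 205]) cube([33, 1243, 187]);
translate([2076, 325, 205]) cube([33, 1243, 187]);
translate([208, 251, 392]) cube([87, 1391, 18]);
translate([329, 251, 392]) cube([87, 1391, 18]);
translate([450, 251, 392]) cube([87, 1391, 18]);
translate([571, 251, 392]) cube([87, 1391, 18]);
translate([692, 251, 392]) cube([87, 1391, 18]);
translate([813, 251, 392]) cube([87, 1391, 18]);
translate([934, 251, 392]) cube([87, 1391, 18]);
translate([1055, 251, 392]) cube([87, 1391, 18]);
translate([1176, 251, 392]) cube([87, 1391, 18]);
translate([1297, 251, 392]) cube([87, 1391, 18]);
translate([1418, 251, 392]) cube([87, 1391, 18]);
translate([1539, 251, 392]) cube([87, 1391, 18]);
translate([1660, 251, 392]) cube([87, 1391, 18]);
translate([1781, 251, 392]) cube([87, 1391, 18]);
translate([1902, 251, 392]) cube([87, 1391, 18]);


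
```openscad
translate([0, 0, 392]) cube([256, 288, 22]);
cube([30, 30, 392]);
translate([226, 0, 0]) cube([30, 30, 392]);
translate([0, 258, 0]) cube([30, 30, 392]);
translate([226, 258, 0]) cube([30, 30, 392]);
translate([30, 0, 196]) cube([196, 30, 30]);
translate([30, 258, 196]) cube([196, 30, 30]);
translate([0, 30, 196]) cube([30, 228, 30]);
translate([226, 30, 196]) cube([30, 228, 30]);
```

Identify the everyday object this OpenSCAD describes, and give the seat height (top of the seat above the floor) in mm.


A stool. The seat height is 414 mm.

A 256×288×22 slab at z = 392 on four corner posts — a stool. The seat top is 392 + 22 = 414 mm.


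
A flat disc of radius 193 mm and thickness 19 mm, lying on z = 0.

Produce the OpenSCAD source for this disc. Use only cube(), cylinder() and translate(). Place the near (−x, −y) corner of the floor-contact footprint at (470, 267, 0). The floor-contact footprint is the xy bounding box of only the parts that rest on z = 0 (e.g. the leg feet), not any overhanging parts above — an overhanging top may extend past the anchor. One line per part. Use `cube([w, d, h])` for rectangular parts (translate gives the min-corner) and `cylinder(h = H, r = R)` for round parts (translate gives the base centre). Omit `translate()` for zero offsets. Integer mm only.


translate([663, 460, 0]) cylinder(h = 19, r = 193);


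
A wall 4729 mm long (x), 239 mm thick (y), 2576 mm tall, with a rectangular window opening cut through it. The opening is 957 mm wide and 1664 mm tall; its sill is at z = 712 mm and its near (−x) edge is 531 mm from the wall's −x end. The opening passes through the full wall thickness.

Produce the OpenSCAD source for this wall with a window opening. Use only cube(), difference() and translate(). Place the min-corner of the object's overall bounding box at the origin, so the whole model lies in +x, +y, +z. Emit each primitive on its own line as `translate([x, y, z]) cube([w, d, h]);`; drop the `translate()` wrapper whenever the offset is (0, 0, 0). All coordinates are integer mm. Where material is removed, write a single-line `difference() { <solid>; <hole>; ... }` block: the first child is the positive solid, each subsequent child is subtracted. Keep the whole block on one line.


difference() { cube([4729, 239, 2576]); translate([531, 0, 712]) cube([957, 239, 1664]); }


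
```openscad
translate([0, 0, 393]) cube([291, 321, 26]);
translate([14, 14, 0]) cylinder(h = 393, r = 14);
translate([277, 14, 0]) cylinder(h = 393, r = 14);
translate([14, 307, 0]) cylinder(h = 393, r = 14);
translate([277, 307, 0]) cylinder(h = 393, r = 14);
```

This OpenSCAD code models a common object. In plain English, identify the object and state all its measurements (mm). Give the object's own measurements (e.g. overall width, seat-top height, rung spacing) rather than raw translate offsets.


A four-legged stool. The seat is a 291×321×26 mm slab whose top surface is at z = 419 mm; four round legs, each 28 mm in diameter, run from the floor (z = 0) to the underside of the seat, each leg's axis is inset half a diameter from the nearest pair of seat edges (so the leg's bounding box is flush with the corner).


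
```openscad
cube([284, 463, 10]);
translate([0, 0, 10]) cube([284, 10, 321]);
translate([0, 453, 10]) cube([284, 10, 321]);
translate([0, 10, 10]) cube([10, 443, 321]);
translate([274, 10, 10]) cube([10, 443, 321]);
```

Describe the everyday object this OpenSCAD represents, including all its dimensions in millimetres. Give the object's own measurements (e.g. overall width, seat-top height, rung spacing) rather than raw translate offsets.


An open-topped rectangular box: outside dimensions 284×463×331 mm, with a uniform wall and base thickness of 10 mm. The base is a full 284×463 slab on the floor; four walls sit on top of the base. The front and back walls (the −y and +y sides) span the full width; the two side walls fit between them.


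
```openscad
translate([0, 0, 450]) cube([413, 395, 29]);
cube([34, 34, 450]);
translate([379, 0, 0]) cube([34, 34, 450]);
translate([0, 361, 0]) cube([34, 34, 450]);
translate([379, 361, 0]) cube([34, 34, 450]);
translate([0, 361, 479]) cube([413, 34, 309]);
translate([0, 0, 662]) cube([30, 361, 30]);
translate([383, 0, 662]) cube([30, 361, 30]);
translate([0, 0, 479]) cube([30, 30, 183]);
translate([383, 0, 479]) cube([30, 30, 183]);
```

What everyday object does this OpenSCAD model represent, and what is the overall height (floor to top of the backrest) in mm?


A chair. The overall height is 788 mm.

A slab on four corner posts with a tall panel at the back — a chair. The seat slab sits at z = 450 with thickness 29, and the 309 mm backrest starts at the seat top, so the overall height is 450 + 29 + 309 = 788 mm.


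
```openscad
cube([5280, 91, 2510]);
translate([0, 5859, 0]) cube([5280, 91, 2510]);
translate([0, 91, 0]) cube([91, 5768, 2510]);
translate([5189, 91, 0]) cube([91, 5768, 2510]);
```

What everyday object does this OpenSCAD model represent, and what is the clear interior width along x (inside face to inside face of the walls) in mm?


A house (or room) frame. The interior width is 5098 mm.

Four 2510 mm walls enclosing a rectangle with no floor or roof — a room or house frame. Outside width is 5280 mm and wall thickness is 91 mm, so the interior width is 5280 − 2 × 91 = 5098 mm.


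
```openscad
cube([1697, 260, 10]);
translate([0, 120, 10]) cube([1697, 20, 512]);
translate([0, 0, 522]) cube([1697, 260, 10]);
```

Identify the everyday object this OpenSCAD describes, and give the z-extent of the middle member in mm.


An I-beam. The web height is 512 mm.

Two wide flanges with a thin centred web — an I-beam. Overall 532 mm minus two 10 mm flanges gives a web of 532 − 2·10 = 512 mm.


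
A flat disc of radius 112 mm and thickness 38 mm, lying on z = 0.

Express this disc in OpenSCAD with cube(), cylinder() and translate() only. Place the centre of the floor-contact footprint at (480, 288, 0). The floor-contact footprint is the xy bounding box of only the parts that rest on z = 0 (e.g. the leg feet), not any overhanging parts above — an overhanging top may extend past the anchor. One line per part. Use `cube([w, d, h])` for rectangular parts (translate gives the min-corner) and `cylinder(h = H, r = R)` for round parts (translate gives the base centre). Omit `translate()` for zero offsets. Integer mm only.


translate([480, 288, 0]) cylinder(h = 38, r = 112);


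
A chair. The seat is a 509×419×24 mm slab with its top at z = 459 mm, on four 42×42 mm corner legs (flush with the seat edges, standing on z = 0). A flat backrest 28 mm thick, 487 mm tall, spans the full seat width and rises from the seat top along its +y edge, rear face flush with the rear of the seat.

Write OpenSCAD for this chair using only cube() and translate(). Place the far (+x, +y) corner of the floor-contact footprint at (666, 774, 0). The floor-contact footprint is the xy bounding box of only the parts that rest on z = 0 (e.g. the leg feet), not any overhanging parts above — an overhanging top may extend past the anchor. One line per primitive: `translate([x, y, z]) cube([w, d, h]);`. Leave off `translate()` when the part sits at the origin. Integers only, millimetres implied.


// leg_h = 459 - 24 = 435
translate([157, 355, 435]) cube([509, 419, 24]);
translate([157, 355, 0]) cube([42, 42, 435]);
translate([624, 355, 0]) cube([42, 42, 435]);
translate([157, 732, 0]) cube([42, 42, 435]);
translate([624, 732, 0]) cube([42, 42, 435]);
translate([157, 746, 459]) cube([509, 28, 487]);


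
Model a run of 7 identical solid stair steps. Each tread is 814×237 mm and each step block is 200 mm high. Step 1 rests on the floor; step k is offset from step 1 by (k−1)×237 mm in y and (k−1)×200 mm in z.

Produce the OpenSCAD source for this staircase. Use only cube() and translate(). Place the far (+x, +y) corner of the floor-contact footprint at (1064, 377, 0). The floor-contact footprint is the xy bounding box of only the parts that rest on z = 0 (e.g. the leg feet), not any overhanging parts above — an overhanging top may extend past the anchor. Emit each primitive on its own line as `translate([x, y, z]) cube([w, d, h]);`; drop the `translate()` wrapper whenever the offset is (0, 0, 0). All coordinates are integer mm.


translate([250, 140, 0]) cube([814, 237, 200]);
translate([250, 377, 200]) cube([814, 237, 200]);
translate([250, 614, 400]) cube([814, 237, 200]);
translate([250, 851, 600]) cube([814, 237, 200]);
translate([250, 1088, 800]) cube([814, 237, 200]);
translate([250, 1325, 1000]) cube([814, 237, 200]);
translate([250, 1562, 1200]) cube([814, 237, 200]);


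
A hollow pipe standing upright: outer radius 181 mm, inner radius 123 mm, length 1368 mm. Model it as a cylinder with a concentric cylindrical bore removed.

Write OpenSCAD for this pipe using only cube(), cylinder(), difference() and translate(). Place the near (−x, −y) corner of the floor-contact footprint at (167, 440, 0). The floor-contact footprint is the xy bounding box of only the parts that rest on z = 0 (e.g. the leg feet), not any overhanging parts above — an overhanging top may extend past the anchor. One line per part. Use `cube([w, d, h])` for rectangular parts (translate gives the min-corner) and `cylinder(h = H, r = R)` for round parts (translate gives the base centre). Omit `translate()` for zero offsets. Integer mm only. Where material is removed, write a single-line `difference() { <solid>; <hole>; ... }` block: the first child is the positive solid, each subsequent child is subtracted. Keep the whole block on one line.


difference() { translate([348, 621, 0]) cylinder(h = 1368, r = 181); translate([348, 621, 0]) cylinder(h = 1368, r = 123); }


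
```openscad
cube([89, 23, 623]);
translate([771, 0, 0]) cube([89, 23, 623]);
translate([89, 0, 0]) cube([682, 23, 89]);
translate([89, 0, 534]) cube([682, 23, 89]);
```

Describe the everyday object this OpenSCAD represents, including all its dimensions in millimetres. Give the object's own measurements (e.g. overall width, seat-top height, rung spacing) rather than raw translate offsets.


A rectangular picture frame lying in the x–z plane (depth along y). The opening is 682 mm wide (x) by 445 mm tall (z), surrounded by a border 89 mm wide on all four sides. The frame is 23 mm deep and is made of two full-height vertical stiles with two horizontal rails fitted between them.


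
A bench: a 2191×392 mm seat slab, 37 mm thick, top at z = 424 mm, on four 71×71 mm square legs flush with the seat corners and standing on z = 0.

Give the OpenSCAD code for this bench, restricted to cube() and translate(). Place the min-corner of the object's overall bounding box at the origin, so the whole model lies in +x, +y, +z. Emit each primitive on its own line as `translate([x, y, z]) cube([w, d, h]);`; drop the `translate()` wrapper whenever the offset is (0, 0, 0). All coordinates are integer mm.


translate([0, 0, 387]) cube([2191, 392, 37]);
cube([71, 71, 387]);
translate([0, 321, 0]) cube([71, 71, 387]);
translate([2120, 0, 0]) cube([71, 71, 387]);
translate([2120, 321, 0]) cube([71, 71, 387]);


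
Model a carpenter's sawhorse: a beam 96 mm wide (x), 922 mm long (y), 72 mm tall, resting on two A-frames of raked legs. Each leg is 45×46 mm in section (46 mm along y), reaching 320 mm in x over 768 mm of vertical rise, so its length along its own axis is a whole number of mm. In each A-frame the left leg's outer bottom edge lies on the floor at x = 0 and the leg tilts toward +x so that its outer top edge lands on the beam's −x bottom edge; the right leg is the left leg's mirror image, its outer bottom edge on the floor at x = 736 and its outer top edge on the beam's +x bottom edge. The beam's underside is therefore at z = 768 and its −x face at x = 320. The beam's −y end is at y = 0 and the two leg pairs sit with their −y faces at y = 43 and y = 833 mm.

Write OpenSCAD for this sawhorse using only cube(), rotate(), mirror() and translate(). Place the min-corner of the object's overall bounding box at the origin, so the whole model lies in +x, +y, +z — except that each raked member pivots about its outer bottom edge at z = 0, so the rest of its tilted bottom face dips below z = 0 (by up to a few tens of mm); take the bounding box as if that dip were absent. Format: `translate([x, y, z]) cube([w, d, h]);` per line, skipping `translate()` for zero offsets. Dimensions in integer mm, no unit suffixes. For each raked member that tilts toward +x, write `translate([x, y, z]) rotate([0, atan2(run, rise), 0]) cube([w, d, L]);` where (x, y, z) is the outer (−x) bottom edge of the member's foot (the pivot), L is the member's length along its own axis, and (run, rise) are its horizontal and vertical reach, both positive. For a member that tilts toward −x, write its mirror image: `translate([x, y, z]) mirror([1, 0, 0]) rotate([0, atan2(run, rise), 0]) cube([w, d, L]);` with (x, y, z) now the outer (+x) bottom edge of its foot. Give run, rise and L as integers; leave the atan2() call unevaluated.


translate([320, 0, 768]) cube([96, 922, 72]);
translate([0, 43, 0]) rotate([0, atan2(320, 768), 0]) cube([45, 46, 832]);
translate([736, 43, 0]) mirror([1, 0, 0]) rotate([0, atan2(320, 768), 0]) cube([45, 46, 832]);
translate([0, 833, 0]) rotate([0, atan2(320, 768), 0]) cube([45, 46, 832]);
translate([736, 833, 0]) mirror([1, 0, 0]) rotate([0, atan2(320, 768), 0]) cube([45, 46, 832]);


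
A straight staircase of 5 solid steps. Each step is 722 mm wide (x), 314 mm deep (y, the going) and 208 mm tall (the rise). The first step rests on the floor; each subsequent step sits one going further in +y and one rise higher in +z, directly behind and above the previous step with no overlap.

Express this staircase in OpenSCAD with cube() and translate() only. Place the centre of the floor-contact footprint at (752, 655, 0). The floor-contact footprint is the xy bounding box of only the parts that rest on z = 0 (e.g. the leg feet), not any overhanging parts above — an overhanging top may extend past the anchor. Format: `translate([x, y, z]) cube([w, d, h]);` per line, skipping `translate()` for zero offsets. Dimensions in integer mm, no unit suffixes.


translate([391, 498, 0]) cube([722, 314, 208]);
translate([391, 812, 208]) cube([722, 314, 208]);
translate([391, 1126, 416]) cube([722, 314, 208]);
translate([391, 1440, 624]) cube([722, 314, 208]);
translate([391, 1754, 832]) cube([722, 314, 208]);


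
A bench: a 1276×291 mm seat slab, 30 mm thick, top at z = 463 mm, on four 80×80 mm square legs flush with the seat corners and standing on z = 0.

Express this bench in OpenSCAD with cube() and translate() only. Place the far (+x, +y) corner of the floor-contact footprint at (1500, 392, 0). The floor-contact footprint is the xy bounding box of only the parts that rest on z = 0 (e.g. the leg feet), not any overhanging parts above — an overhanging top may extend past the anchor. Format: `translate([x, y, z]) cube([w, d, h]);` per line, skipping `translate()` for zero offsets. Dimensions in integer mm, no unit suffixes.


translate([224, 101, 433]) cube([1276, 291, 30]);
translate([224, 101, 0]) cube([80, 80, 433]);
translate([224, 312, 0]) cube([80, 80, 433]);
translate([1420, 101, 0]) cube([80, 80, 433]);
translate([1420, 312, 0]) cube([80, 80, 433]);


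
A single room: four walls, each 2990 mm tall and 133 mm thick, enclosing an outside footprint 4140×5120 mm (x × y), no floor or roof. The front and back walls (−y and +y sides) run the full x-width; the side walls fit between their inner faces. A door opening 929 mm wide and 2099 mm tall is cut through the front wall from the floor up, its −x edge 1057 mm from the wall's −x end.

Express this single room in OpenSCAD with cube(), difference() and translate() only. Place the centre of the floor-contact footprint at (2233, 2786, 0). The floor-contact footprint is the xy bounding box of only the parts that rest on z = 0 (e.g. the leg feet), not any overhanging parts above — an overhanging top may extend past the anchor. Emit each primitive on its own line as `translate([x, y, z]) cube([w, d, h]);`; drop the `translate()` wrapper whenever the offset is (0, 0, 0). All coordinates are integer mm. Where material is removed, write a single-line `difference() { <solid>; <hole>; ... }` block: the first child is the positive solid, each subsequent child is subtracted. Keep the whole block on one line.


difference() { translate([163, 226, 0]) cube([4140, 133, 2990]); translate([1220, 226, 0]) cube([929, 133, 2099]); }
translate([163, 5213, 0]) cube([4140, 133, 2990]);
translate([163, 359, 0]) cube([133, 4854, 2990]);
translate([4170, 359, 0]) cube([133, 4854, 2990]);


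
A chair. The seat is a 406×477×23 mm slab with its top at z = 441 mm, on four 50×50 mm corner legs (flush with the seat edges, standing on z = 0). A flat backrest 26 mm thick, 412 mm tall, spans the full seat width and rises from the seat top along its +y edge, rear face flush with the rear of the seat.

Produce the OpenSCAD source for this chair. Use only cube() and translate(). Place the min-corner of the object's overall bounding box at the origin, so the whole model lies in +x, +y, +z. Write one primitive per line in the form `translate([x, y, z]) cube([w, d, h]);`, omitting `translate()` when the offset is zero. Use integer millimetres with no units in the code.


translate([0, 0, 418]) cube([406, 477, 23]);
cube([50, 50, 418]);
translate([356, 0, 0]) cube([50, 50, 418]);
translate([0, 427, 0]) cube([50, 50, 418]);
translate([356, 427, 0]) cube([50, 50, 418]);
translate([0, 451, 441]) cube([406, 26, 412]);


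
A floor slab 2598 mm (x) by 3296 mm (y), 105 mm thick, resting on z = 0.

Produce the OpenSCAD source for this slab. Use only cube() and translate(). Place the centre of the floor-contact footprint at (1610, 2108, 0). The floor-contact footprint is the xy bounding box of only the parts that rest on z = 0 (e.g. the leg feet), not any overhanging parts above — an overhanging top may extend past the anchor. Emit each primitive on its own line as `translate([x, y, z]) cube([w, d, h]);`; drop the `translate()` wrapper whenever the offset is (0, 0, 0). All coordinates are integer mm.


translate([311, 460, 0]) cube([2598, 3296, 105]);


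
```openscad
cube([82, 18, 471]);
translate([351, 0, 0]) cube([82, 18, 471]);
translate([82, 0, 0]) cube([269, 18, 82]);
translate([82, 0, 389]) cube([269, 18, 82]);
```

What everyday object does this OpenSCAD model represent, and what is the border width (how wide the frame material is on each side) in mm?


A picture frame. The border width is 82 mm.

Four thin pieces enclosing a rectangular opening — a picture frame. The two full-height stiles are 471 mm tall; the top rail sits at z = 389 and is 82 mm tall, so the border above the opening is 471 − 389 = 82 mm, matching the stile x-width.


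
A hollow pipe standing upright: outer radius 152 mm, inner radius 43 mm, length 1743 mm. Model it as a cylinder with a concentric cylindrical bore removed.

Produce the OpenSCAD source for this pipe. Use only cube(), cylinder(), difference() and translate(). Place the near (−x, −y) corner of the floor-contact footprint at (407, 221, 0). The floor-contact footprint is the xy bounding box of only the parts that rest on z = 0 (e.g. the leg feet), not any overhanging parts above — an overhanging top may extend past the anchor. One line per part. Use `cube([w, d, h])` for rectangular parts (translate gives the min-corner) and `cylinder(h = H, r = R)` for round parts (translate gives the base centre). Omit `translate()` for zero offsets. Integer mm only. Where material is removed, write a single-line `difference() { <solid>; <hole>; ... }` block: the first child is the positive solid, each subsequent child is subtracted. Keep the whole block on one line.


difference() { translate([559, 373, 0]) cylinder(h = 1743, r = 152); translate([559, 373, 0]) cylinder(h = 1743, r = 43); }


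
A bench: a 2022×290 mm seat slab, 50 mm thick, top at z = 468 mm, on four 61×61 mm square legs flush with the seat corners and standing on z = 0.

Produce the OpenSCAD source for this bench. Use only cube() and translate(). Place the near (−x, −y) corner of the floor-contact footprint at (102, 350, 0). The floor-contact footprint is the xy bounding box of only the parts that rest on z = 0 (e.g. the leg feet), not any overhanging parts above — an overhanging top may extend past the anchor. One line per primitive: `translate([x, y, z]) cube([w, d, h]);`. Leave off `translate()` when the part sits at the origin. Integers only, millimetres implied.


translate([102, 350, 418]) cube([2022, 290, 50]);
translate([102, 350, 0]) cube([61, 61, 418]);
translate([102, 579, 0]) cube([61, 61, 418]);
translate([2063, 350, 0]) cube([61, 61, 418]);
translate([2063, 579, 0]) cube([61, 61, 418]);


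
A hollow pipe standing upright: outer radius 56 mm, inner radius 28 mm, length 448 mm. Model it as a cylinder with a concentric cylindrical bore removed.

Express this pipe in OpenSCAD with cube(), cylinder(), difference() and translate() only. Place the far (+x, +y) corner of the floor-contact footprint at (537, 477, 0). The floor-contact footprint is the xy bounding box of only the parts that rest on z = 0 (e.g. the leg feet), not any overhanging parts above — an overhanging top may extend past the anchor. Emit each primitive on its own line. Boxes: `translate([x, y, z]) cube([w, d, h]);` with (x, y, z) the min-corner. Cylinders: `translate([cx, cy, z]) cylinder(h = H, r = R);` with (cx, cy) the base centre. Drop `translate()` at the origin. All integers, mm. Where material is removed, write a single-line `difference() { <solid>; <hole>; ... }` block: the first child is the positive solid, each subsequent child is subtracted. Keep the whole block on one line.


difference() { translate([481, 421, 0]) cylinder(h = 448, r = 56); translate([481, 421, 0]) cylinder(h = 448, r = 28); }


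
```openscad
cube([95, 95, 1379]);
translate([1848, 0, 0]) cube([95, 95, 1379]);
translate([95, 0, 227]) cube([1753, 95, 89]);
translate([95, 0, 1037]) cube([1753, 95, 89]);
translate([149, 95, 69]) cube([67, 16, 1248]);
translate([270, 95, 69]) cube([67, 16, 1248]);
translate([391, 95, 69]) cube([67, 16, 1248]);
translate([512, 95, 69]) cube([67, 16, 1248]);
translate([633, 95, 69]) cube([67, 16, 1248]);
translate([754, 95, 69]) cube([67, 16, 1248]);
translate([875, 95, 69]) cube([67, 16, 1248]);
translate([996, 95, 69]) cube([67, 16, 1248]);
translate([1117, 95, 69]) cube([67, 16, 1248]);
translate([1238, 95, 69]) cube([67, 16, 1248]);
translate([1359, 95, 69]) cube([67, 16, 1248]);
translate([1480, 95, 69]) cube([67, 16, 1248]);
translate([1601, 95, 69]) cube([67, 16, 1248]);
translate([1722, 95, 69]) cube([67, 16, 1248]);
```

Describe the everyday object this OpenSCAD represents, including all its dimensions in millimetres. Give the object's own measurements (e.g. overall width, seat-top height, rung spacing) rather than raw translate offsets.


A fence section. Two 95×95 mm posts, 1379 mm tall, stand on the floor with a clear span of 1753 mm between their inner faces. Two horizontal rails of 95×89 mm section span the gap between the posts with their undersides at z = 227 mm and z = 1037 mm, flush with the posts' −y face. 14 pickets, each 67 mm wide, 16 mm thick and 1248 mm tall, are fixed to the +y face of the rails with their bottoms at z = 69 mm, spaced across the span with a 54 mm gap after the −x post and between neighbouring pickets, with 59 mm left before the +x post.


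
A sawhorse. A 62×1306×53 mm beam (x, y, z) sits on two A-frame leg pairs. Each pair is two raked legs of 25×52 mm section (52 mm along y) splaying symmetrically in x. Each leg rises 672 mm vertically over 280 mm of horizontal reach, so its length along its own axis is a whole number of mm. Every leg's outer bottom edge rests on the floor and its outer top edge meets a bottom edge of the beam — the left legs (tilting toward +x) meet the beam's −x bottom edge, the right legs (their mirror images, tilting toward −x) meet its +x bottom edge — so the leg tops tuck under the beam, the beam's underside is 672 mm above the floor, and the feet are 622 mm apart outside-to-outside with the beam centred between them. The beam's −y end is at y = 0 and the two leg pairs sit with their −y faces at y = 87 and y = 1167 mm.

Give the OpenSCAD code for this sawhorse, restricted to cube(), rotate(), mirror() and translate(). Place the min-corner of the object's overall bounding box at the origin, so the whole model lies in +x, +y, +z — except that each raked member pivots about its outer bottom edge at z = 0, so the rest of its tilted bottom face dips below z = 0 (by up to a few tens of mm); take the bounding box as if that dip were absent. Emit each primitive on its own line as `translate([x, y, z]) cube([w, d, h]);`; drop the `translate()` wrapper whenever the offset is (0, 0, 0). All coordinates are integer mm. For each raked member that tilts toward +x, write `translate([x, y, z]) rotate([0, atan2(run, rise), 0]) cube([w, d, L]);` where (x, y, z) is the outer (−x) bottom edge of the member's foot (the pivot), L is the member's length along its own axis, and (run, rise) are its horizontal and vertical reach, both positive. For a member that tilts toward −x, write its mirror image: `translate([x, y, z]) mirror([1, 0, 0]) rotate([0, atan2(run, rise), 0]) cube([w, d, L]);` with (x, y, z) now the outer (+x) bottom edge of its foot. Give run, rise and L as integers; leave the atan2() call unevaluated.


// leg length = √(280² + 672²) = 728
// right-leg outer foot x = 2·280 + 62 = 622
// beam min-corner = (280, 0, 672)
translate([280, 0, 672]) cube([62, 1306, 53]);
translate([0, 87, 0]) rotate([0, atan2(280, 672), 0]) cube([25, 52, 728]);
translate([622, 87, 0]) mirror([1, 0, 0]) rotate([0, atan2(280, 672), 0]) cube([25, 52, 728]);
translate([0, 1167, 0]) rotate([0, atan2(280, 672), 0]) cube([25, 52, 728]);
translate([622, 1167, 0]) mirror([1, 0, 0]) rotate([0, atan2(280, 672), 0]) cube([25, 52, 728]);


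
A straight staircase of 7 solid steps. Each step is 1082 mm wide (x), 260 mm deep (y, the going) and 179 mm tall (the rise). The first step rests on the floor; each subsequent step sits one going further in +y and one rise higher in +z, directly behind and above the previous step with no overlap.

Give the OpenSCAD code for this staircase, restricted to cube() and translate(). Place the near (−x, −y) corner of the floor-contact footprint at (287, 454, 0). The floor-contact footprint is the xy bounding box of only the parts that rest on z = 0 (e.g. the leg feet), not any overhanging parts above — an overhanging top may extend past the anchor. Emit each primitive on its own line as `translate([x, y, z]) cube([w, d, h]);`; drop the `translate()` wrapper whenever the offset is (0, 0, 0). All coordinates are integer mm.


translate([287, 454, 0]) cube([1082, 260, 179]);
translate([287, 714, 179]) cube([1082, 260, 179]);
translate([287, 974, 358]) cube([1082, 260, 179]);
translate([287, 1234, 537]) cube([1082, 260, 179]);
translate([287, 1494, 716]) cube([1082, 260, 179]);
translate([287, 1754, 895]) cube([1082, 260, 179]);
translate([287, 2014, 1074]) cube([1082, 260, 179]);


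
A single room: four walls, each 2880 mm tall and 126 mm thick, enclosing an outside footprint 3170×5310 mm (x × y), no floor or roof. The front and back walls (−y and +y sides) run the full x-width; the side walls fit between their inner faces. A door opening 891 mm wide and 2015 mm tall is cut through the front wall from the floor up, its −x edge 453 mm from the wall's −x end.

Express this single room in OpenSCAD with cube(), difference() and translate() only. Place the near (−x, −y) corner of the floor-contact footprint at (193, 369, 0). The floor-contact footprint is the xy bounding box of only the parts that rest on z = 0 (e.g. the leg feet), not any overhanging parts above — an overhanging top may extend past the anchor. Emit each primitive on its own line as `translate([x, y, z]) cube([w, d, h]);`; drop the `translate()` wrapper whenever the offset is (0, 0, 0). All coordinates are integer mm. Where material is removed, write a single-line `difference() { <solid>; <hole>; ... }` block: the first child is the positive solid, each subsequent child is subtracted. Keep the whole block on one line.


difference() { translate([193, 369, 0]) cube([3170, 126, 2880]); translate([646, 369, 0]) cube([891, 126, 2015]); }
translate([193, 5553, 0]) cube([3170, 126, 2880]);
translate([193, 495, 0]) cube([126, 5058, 2880]);
translate([3237, 495, 0]) cube([126, 5058, 2880]);


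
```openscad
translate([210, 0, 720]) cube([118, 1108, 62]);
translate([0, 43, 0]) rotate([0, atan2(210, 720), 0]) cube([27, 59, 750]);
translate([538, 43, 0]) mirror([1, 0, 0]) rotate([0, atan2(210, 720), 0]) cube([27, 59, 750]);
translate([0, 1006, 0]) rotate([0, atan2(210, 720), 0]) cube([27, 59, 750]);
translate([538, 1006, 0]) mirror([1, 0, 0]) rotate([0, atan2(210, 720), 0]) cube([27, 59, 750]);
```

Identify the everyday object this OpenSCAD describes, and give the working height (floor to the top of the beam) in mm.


A sawhorse. The overall height is 782 mm.

A beam across two mirrored pairs of raked legs — a sawhorse. The beam's underside is at z = 720 (matching the legs' vertical rise in atan2(210, 720)) and the beam is 62 mm tall, so its top is at 720 + 62 = 782 mm. The raked legs top out at the beam's underside, so that is the highest point.


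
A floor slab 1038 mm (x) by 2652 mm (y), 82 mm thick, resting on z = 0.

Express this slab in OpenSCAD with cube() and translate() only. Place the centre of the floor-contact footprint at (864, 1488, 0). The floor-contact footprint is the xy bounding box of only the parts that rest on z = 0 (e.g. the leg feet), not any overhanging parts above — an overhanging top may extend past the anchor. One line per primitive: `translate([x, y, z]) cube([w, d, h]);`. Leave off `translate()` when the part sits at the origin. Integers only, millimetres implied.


translate([345, 162, 0]) cube([1038, 2652, 82]);


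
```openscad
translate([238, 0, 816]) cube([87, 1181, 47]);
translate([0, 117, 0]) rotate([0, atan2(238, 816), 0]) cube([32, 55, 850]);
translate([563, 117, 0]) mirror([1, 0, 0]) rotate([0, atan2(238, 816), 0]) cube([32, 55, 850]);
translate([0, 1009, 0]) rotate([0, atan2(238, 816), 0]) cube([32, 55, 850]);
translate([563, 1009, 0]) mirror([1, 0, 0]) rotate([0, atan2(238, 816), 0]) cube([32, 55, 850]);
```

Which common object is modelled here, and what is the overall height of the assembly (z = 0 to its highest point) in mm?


A sawhorse. The overall height is 863 mm.

A beam across two mirrored pairs of raked legs — a sawhorse. The beam's underside is at z = 816 (matching the legs' vertical rise in atan2(238, 816)) and the beam is 47 mm tall, so its top is at 816 + 47 = 863 mm. The raked legs top out at the beam's underside, so that is the highest point.


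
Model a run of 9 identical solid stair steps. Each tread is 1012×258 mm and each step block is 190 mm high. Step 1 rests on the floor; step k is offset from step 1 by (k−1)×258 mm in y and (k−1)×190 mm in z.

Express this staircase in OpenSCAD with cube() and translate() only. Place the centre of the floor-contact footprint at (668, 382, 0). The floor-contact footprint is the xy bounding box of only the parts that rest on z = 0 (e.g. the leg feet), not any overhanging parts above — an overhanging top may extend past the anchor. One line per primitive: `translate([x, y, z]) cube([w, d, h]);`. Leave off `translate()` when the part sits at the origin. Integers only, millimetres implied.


translate([162, 253, 0]) cube([1012, 258, 190]);
translate([162, 511, 190]) cube([1012, 258, 190]);
translate([162, 769, 380]) cube([1012, 258, 190]);
translate([162, 1027, 570]) cube([1012, 258, 190]);
translate([162, 1285, 760]) cube([1012, 258, 190]);
translate([162, 1543, 950]) cube([1012, 258, 190]);
translate([162, 1801, 1140]) cube([1012, 258, 190]);
translate([162, 2059, 1330]) cube([1012, 258, 190]);
translate([162, 2317, 1520]) cube([1012, 258, 190]);


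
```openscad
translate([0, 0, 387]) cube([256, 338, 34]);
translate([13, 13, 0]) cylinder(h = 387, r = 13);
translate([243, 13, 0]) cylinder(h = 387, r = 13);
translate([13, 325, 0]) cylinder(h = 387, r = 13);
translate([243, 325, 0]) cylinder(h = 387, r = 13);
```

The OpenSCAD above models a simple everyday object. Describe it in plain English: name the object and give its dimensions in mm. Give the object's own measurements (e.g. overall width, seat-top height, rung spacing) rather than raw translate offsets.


A simple wooden stool: a rectangular seat 256 mm (x) by 338 mm (y), 34 mm thick, top face at z = 421 mm, on four round legs, each 26 mm in diameter. The legs rest on z = 0, each leg's axis is inset half a diameter from the nearest pair of seat edges (so the leg's bounding box is flush with the corner).


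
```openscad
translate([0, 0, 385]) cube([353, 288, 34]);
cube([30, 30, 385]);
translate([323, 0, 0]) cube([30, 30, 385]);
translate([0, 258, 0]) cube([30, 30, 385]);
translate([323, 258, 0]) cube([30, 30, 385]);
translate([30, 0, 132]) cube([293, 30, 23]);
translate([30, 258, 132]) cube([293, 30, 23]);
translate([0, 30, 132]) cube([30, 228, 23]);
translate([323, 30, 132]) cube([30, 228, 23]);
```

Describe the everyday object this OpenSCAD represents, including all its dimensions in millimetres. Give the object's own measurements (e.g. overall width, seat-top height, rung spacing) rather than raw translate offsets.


A simple wooden stool: a rectangular seat 353 mm (x) by 288 mm (y), 34 mm thick, top face at z = 419 mm, on four square legs, each 30×30 mm in cross-section. The legs rest on z = 0, each flush with a corner of the seat. Four stretchers, 30 mm wide and 23 mm tall, connect adjacent legs with their undersides at z = 132 mm, each running between the inner faces of the legs it joins and aligned with the legs' outer faces on the other axis.


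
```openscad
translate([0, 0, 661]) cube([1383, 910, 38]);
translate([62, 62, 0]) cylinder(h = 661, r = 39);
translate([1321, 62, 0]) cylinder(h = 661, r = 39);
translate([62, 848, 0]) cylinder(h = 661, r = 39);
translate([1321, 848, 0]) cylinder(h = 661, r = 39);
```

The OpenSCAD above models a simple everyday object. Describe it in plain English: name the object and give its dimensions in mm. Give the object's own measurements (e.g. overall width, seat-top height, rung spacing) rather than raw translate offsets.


A rectangular dining table. The top is 1383×910×38 mm with its upper surface at z = 699 mm. It stands on four round legs of 78 mm diameter, each leg's bounding box inset 23 mm from the nearest pair of top edges, running from the floor to the underside of the top.
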